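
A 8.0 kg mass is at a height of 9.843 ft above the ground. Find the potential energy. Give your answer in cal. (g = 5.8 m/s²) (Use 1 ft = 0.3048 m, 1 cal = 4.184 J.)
Convert to SI: m = 8.0 kg, h = 3.00015 m
PE = mgh = (8.0)(5.8)(3.00015) = 139.207 J = 33.27 cal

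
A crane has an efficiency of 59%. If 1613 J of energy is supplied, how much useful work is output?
W_out = η·W_in = 0.59·1613 = 951.67 J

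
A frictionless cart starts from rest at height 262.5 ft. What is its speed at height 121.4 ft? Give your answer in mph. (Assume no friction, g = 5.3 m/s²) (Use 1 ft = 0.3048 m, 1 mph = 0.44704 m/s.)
Convert to SI: h₁−h₂ = 43.0073 m
mgh₁ = mgh₂ + ½mv² ⇒ v = √(2g(h₁−h₂)) = √(2·5.3·43.0073) = 21.3513 m/s = 47.76 mph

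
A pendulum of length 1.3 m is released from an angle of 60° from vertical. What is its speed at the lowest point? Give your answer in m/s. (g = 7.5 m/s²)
h = L(1 − cosθ) = 1.3(1 − cos60°) = 0.65 m
v = √(2gh) = √(2·7.5·0.65) = 3.122 m/s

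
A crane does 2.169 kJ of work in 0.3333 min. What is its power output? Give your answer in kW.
Convert to SI: W = 2169.0 J, t = 19.998 s
P = W/t = 2169.0/19.998 = 108.461 W = 0.1085 kW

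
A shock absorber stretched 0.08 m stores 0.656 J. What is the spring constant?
k = 2·PE/x² = 2·0.656/(0.08)² = 205.0 N/m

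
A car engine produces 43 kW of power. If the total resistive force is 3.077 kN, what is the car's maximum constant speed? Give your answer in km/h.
Convert to SI: F = 3077.0 N
P = Fv ⇒ v = P/F = 43000 W/3077.0 N = 13.9747 m/s = 50.31 km/h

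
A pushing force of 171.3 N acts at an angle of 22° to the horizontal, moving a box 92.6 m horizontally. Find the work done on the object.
W = F·d·cosθ = (171.3)(92.6)cos(22°) = 14710 J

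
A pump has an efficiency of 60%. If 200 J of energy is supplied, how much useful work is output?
W_out = η·W_in = 0.6·200 = 120.0 J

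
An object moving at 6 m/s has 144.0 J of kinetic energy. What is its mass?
m = 2·KE/v² = 2·144.0/(6)² = 8.0 kg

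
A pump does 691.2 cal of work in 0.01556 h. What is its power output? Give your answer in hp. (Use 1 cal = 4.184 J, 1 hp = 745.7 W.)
Convert to SI: W = 2891.98 J, t = 56.016 s
P = W/t = 2891.98/56.016 = 51.6278 W = 0.06923 hp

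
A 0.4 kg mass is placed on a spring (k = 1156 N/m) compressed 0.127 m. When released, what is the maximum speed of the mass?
½kx² = ½mv² ⇒ v = x√(k/m) = (0.127)√(1156/0.4) = 6.827 m/s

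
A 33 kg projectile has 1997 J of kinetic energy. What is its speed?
v = √(2·KE/m) = √(2·1997/33) = 11.0 m/s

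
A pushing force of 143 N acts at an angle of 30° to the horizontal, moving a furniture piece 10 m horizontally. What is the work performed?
W = F·d·cosθ = (143)(10)cos(30°) = 1238 J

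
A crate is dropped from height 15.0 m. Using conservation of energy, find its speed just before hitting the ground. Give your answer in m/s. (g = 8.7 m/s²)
mgh = ½mv² ⇒ v = √(2gh) = √(2·8.7·15.0) = 16.16 m/s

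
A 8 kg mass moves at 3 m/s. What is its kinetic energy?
KE = ½mv² = ½(8)(3)² = 36.0 J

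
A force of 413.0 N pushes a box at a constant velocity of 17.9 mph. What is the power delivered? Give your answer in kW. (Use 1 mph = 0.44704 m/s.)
Convert to SI: F = 413.0 N, v = 8.00202 m/s
P = Fv = (413.0)(8.00202) = 3304.83 W = 3.305 kW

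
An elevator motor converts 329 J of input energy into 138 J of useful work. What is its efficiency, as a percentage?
η = W_out/W_in = 138/329 = 41.95%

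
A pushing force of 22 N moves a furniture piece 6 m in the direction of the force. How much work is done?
W = F·d = (22)(6) = 132.0 J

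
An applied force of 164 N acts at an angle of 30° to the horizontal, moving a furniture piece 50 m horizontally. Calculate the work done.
W = F·d·cosθ = (164)(50)cos(30°) = 7101 J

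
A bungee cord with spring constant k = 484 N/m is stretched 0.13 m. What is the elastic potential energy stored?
PE = ½kx² = ½(484)(0.13)² = 4.09 J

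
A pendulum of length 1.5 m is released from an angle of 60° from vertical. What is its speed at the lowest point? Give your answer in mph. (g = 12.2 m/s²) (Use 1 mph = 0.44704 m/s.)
h = L(1 − cosθ) = 1.5(1 − cos60°) = 0.75 m
v = √(2gh) = √(2·12.2·0.75) = 4.27785 m/s = 9.569 mph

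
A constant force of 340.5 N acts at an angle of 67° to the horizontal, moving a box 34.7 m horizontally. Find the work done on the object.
W = F·d·cosθ = (340.5)(34.7)cos(67°) = 4617 J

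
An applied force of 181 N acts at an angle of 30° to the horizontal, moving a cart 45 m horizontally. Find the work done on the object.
W = F·d·cosθ = (181)(45)cos(30°) = 7054 J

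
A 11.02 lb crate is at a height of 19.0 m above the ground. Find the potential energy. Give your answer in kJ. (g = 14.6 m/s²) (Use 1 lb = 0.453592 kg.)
Convert to SI: m = 4.99858 kg, h = 19.0 m
PE = mgh = (4.99858)(14.6)(19.0) = 1386.61 J = 1.387 kJ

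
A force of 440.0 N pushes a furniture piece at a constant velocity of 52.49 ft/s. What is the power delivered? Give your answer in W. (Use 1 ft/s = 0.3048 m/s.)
Convert to SI: F = 440.0 N, v = 15.999 m/s
P = Fv = (440.0)(15.999) = 7040 W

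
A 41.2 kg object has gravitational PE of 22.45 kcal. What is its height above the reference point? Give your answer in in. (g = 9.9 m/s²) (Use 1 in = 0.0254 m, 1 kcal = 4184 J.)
Convert to SI: m = 41.2 kg, PE = 93930.8 J
h = PE/(mg) = 93930.8/(41.2·9.9) = 230.29 m = 9067 in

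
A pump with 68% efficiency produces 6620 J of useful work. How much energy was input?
W_in = W_out/η = 6620/0.68 = 9735 J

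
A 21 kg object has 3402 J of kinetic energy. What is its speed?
v = √(2·KE/m) = √(2·3402/21) = 18.0 m/s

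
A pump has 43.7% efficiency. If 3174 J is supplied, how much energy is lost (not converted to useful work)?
W_lost = W_in(1 − η) = 3174·(1 − 0.437) = 1787 J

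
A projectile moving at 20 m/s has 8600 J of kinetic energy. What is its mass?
m = 2·KE/v² = 2·8600/(20)² = 43.0 kg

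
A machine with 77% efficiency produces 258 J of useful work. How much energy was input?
W_in = W_out/η = 258/0.77 = 335.1 J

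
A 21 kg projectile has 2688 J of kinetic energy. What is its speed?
v = √(2·KE/m) = √(2·2688/21) = 16.0 m/s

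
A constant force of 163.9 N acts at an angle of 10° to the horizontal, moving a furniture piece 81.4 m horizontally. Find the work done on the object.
W = F·d·cosθ = (163.9)(81.4)cos(10°) = 13140 J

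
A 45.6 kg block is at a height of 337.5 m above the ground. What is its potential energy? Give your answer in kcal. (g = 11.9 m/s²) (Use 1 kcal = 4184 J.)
PE = mgh = (45.6)(11.9)(337.5) = 183141 J = 43.77 kcal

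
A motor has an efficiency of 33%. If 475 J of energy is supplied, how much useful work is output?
W_out = η·W_in = 0.33·475 = 156.75 J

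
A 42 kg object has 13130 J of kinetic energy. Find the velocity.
v = √(2·KE/m) = √(2·13130/42) = 25.0 m/s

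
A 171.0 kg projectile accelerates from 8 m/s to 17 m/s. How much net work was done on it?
W = ΔKE = ½m(v₂² − v₁²) = ½(171.0)(17² − 8²) = 19237.5 J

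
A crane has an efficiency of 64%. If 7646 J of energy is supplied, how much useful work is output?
W_out = η·W_in = 0.64·7646 = 4893.44 J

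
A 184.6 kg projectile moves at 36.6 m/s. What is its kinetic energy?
KE = ½mv² = ½(184.6)(36.6)² = 123600 J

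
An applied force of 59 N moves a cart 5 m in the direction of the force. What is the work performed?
W = F·d = (59)(5) = 295.0 J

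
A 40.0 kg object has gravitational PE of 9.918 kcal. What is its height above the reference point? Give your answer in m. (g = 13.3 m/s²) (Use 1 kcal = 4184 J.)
Convert to SI: m = 40.0 kg, PE = 41496.9 J
h = PE/(mg) = 41496.9/(40.0·13.3) = 78.0 m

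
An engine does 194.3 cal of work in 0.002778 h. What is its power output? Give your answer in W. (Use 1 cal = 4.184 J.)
Convert to SI: W = 812.951 J, t = 10.0008 s
P = W/t = 812.951/10.0008 = 81.29 W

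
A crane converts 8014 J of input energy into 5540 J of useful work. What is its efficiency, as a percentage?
η = W_out/W_in = 5540/8014 = 69.13%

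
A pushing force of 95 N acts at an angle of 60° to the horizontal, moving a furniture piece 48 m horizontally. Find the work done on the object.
W = F·d·cosθ = (95)(48)cos(60°) = 2280 J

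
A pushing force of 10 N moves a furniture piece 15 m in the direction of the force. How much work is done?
W = F·d = (10)(15) = 150.0 J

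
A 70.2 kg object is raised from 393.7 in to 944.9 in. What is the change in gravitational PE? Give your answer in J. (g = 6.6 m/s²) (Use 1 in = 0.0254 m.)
Convert to SI: m = 70.2 kg, Δh = 14.0005 m
ΔPE = mgΔh = (70.2)(6.6)(14.0005) = 6487 J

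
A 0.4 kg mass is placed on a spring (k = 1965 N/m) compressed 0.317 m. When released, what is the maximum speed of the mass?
½kx² = ½mv² ⇒ v = x√(k/m) = (0.317)√(1965/0.4) = 22.22 m/s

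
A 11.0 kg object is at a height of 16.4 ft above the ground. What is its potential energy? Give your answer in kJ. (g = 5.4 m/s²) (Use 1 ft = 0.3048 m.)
Convert to SI: m = 11.0 kg, h = 4.99872 m
PE = mgh = (11.0)(5.4)(4.99872) = 296.924 J = 0.2969 kJ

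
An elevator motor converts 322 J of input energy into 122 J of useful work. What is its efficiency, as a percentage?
η = W_out/W_in = 122/322 = 37.89%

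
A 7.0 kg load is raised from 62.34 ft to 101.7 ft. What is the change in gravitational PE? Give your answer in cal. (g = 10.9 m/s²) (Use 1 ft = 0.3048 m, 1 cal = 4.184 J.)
Convert to SI: m = 7.0 kg, Δh = 11.9969 m
ΔPE = mgΔh = (7.0)(10.9)(11.9969) = 915.366 J = 218.8 cal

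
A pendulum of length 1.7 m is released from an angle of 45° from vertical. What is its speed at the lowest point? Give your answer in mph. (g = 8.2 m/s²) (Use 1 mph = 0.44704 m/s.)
h = L(1 − cosθ) = 1.7(1 − cos45°) = 0.497918 m
v = √(2gh) = √(2·8.2·0.497918) = 2.8576 m/s = 6.392 mph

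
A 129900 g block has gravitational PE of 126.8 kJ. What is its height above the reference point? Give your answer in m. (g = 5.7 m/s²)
Convert to SI: m = 129.9 kg, PE = 126800 J
h = PE/(mg) = 126800/(129.9·5.7) = 171.3 m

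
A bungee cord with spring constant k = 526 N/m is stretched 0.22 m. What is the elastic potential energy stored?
PE = ½kx² = ½(526)(0.22)² = 12.73 J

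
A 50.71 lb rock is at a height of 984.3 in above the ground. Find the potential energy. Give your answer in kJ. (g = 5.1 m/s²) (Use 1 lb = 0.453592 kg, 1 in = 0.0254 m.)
Convert to SI: m = 23.0017 kg, h = 25.0012 m
PE = mgh = (23.0017)(5.1)(25.0012) = 2932.85 J = 2.933 kJ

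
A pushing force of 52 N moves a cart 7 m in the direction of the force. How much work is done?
W = F·d = (52)(7) = 364.0 J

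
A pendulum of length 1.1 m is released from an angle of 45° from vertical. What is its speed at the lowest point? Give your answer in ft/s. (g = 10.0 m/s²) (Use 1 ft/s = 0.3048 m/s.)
h = L(1 − cosθ) = 1.1(1 − cos45°) = 0.322183 m
v = √(2gh) = √(2·10.0·0.322183) = 2.53843 m/s = 8.328 ft/s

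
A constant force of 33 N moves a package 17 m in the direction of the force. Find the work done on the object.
W = F·d = (33)(17) = 561.0 J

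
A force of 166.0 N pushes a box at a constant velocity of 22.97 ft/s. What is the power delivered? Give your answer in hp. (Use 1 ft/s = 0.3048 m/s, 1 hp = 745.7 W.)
Convert to SI: F = 166.0 N, v = 7.00126 m/s
P = Fv = (166.0)(7.00126) = 1162.21 W = 1.559 hp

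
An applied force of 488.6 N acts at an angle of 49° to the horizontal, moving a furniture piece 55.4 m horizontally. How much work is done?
W = F·d·cosθ = (488.6)(55.4)cos(49°) = 17760 J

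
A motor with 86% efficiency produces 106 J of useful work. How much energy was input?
W_in = W_out/η = 106/0.86 = 123.3 J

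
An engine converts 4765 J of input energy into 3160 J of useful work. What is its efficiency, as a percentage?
η = W_out/W_in = 3160/4765 = 66.32%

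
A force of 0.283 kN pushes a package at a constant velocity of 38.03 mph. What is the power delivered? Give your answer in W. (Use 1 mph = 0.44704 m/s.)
Convert to SI: F = 283.0 N, v = 17.0009 m/s
P = Fv = (283.0)(17.0009) = 4811 W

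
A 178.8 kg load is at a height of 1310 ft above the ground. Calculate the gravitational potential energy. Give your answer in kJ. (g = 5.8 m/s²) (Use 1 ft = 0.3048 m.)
Convert to SI: m = 178.8 kg, h = 399.288 m
PE = mgh = (178.8)(5.8)(399.288) = 414078 J = 414.1 kJ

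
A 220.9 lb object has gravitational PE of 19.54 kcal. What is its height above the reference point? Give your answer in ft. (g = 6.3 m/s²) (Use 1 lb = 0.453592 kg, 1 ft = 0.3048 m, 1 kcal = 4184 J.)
Convert to SI: m = 100.198 kg, PE = 81755.4 J
h = PE/(mg) = 81755.4/(100.198·6.3) = 129.513 m = 424.9 ft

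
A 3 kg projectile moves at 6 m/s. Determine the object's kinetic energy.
KE = ½mv² = ½(3)(6)² = 54.0 J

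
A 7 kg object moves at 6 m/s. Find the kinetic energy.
KE = ½mv² = ½(7)(6)² = 126.0 J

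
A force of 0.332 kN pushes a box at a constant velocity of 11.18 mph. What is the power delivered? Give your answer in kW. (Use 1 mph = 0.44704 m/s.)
Convert to SI: F = 332.0 N, v = 4.99791 m/s
P = Fv = (332.0)(4.99791) = 1659.31 W = 1.659 kW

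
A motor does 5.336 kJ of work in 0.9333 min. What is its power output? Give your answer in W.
Convert to SI: W = 5336.0 J, t = 55.998 s
P = W/t = 5336.0/55.998 = 95.29 W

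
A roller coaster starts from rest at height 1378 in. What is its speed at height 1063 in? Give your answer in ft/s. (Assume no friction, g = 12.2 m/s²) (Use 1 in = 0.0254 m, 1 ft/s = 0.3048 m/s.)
Convert to SI: h₁−h₂ = 8.001 m
mgh₁ = mgh₂ + ½mv² ⇒ v = √(2g(h₁−h₂)) = √(2·12.2·8.001) = 13.9723 m/s = 45.84 ft/s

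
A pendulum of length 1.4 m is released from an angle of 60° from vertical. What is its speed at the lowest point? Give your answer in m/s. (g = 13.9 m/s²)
h = L(1 − cosθ) = 1.4(1 − cos60°) = 0.7 m
v = √(2gh) = √(2·13.9·0.7) = 4.411 m/s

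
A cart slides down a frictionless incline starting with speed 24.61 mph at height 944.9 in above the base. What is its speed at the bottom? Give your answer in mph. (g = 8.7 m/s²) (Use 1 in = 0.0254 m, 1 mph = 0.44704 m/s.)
Convert to SI: v₀ = 11.0017 m/s, h = 24.0005 m
½mv₀² + mgh = ½mv² ⇒ v = √(v₀² + 2gh) = √(11.0017² + 2·8.7·24.0005) = 23.2087 m/s = 51.92 mph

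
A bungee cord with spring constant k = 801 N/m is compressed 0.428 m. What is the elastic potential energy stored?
PE = ½kx² = ½(801)(0.428)² = 73.37 J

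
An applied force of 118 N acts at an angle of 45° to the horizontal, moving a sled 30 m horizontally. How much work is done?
W = F·d·cosθ = (118)(30)cos(45°) = 2503 J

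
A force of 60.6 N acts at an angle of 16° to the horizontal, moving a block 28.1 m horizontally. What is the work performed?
W = F·d·cosθ = (60.6)(28.1)cos(16°) = 1637 J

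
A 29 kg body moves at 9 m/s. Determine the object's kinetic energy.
KE = ½mv² = ½(29)(9)² = 1174.5 J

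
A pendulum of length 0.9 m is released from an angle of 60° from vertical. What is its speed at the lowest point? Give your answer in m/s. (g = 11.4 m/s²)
h = L(1 − cosθ) = 0.9(1 − cos60°) = 0.45 m
v = √(2gh) = √(2·11.4·0.45) = 3.203 m/s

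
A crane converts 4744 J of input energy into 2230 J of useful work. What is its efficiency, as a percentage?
η = W_out/W_in = 2230/4744 = 47.01%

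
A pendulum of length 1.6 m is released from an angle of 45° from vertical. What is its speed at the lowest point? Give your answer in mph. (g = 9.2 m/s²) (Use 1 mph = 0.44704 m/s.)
h = L(1 − cosθ) = 1.6(1 − cos45°) = 0.468629 m
v = √(2gh) = √(2·9.2·0.468629) = 2.93646 m/s = 6.569 mph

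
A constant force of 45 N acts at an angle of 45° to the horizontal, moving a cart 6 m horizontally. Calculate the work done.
W = F·d·cosθ = (45)(6)cos(45°) = 190.9 J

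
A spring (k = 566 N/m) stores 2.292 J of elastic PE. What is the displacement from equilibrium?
x = √(2·PE/k) = √(2·2.292/566) = 0.08999 m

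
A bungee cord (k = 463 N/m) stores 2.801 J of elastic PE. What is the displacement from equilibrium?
x = √(2·PE/k) = √(2·2.801/463) = 0.11 m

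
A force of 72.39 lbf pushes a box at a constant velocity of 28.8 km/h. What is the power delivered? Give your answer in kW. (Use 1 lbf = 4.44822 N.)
Convert to SI: F = 322.007 N, v = 8.0 m/s
P = Fv = (322.007)(8.0) = 2576.05 W = 2.576 kW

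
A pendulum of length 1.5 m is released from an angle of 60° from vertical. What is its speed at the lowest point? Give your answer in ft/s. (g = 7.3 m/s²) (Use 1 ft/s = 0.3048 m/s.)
h = L(1 − cosθ) = 1.5(1 − cos60°) = 0.75 m
v = √(2gh) = √(2·7.3·0.75) = 3.30908 m/s = 10.86 ft/s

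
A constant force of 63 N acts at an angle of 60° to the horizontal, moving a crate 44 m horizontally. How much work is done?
W = F·d·cosθ = (63)(44)cos(60°) = 1386 J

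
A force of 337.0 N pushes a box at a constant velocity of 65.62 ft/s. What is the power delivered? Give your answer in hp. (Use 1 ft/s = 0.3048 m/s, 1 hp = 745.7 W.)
Convert to SI: F = 337.0 N, v = 20.001 m/s
P = Fv = (337.0)(20.001) = 6740.33 W = 9.039 hp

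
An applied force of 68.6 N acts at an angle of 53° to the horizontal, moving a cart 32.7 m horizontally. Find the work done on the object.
W = F·d·cosθ = (68.6)(32.7)cos(53°) = 1350 J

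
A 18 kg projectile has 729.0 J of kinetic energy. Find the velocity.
v = √(2·KE/m) = √(2·729.0/18) = 9.0 m/s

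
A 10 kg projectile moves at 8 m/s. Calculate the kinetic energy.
KE = ½mv² = ½(10)(8)² = 320.0 J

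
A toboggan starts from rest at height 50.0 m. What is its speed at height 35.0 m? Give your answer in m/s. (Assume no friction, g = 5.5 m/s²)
mgh₁ = mgh₂ + ½mv² ⇒ v = √(2g(h₁−h₂)) = √(2·5.5·15.0) = 12.85 m/s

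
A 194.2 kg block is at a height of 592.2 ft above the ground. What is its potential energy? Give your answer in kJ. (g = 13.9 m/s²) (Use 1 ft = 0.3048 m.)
Convert to SI: m = 194.2 kg, h = 180.503 m
PE = mgh = (194.2)(13.9)(180.503) = 487245 J = 487.2 kJ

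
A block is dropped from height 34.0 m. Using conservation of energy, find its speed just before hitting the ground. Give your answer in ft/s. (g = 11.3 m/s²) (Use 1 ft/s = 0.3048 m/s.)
mgh = ½mv² ⇒ v = √(2gh) = √(2·11.3·34.0) = 27.72 m/s = 90.94 ft/s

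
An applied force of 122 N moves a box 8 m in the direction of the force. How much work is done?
W = F·d = (122)(8) = 976.0 J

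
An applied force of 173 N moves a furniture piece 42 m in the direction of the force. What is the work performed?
W = F·d = (173)(42) = 7266 J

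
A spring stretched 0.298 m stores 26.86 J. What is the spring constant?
k = 2·PE/x² = 2·26.86/(0.298)² = 604.9 N/m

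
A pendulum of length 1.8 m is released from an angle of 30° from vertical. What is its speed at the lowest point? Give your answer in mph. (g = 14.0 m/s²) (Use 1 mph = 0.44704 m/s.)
h = L(1 − cosθ) = 1.8(1 − cos30°) = 0.241154 m
v = √(2gh) = √(2·14.0·0.241154) = 2.59852 m/s = 5.813 mph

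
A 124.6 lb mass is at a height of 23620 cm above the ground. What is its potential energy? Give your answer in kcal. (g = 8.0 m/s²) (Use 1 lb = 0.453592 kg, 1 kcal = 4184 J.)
Convert to SI: m = 56.5176 kg, h = 236.2 m
PE = mgh = (56.5176)(8.0)(236.2) = 106796 J = 25.52 kcal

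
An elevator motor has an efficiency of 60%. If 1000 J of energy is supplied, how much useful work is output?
W_out = η·W_in = 0.6·1000 = 600.0 J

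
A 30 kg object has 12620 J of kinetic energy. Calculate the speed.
v = √(2·KE/m) = √(2·12620/30) = 29.01 m/s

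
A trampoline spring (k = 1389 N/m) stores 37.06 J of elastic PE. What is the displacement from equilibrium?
x = √(2·PE/k) = √(2·37.06/1389) = 0.231 m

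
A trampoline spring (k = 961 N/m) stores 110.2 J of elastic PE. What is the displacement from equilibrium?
x = √(2·PE/k) = √(2·110.2/961) = 0.4789 m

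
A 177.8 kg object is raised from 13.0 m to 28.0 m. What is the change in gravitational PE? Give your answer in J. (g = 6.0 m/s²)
ΔPE = mgΔh = (177.8)(6.0)(15.0) = 16000 J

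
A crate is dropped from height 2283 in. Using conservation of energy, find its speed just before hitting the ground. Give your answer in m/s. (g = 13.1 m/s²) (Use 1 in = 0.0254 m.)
Convert to SI: h = 57.9882 m
mgh = ½mv² ⇒ v = √(2gh) = √(2·13.1·57.9882) = 38.98 m/s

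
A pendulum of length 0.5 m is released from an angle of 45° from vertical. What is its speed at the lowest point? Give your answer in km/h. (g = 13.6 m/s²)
h = L(1 − cosθ) = 0.5(1 − cos45°) = 0.146447 m
v = √(2gh) = √(2·13.6·0.146447) = 1.99583 m/s = 7.185 km/h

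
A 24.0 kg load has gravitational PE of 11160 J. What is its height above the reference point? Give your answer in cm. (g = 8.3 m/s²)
h = PE/(mg) = 11160.0/(24.0·8.3) = 56.0241 m = 5602 cm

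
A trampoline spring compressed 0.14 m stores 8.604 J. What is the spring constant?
k = 2·PE/x² = 2·8.604/(0.14)² = 878.0 N/m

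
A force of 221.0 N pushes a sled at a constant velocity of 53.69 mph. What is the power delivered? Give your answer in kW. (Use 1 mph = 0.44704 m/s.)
Convert to SI: F = 221.0 N, v = 24.0016 m/s
P = Fv = (221.0)(24.0016) = 5304.35 W = 5.304 kW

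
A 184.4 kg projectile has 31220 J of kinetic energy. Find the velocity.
v = √(2·KE/m) = √(2·31220/184.4) = 18.4 m/s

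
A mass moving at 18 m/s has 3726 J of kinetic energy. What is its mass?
m = 2·KE/v² = 2·3726/(18)² = 23.0 kg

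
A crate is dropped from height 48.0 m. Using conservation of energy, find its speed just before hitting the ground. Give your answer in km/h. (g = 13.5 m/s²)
mgh = ½mv² ⇒ v = √(2gh) = √(2·13.5·48.0) = 36.0 m/s = 129.6 km/h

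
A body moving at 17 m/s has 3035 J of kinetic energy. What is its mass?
m = 2·KE/v² = 2·3035/(17)² = 21.0 kg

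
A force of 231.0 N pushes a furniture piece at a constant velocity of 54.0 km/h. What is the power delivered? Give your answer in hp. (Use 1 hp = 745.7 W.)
Convert to SI: F = 231.0 N, v = 15.0 m/s
P = Fv = (231.0)(15.0) = 3465.0 W = 4.647 hp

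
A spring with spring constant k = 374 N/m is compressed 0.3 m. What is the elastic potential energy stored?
PE = ½kx² = ½(374)(0.3)² = 16.83 J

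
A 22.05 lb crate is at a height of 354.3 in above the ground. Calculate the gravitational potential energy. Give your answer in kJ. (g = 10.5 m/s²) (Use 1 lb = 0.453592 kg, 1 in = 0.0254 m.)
Convert to SI: m = 10.0017 kg, h = 8.99922 m
PE = mgh = (10.0017)(10.5)(8.99922) = 945.079 J = 0.9451 kJ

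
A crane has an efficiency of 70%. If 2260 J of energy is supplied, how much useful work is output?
W_out = η·W_in = 0.7·2260 = 1582.0 J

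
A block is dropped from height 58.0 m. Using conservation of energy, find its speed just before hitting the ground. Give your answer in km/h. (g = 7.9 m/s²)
mgh = ½mv² ⇒ v = √(2gh) = √(2·7.9·58.0) = 30.2721 m/s = 109.0 km/h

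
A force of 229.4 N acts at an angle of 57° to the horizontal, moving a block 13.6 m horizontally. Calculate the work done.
W = F·d·cosθ = (229.4)(13.6)cos(57°) = 1699 J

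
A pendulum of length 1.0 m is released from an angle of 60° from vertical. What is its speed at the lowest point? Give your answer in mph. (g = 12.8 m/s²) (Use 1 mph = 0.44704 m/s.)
h = L(1 − cosθ) = 1.0(1 − cos60°) = 0.5 m
v = √(2gh) = √(2·12.8·0.5) = 3.57771 m/s = 8.003 mph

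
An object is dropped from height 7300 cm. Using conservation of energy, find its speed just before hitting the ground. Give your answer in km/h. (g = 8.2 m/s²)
Convert to SI: h = 73.0 m
mgh = ½mv² ⇒ v = √(2gh) = √(2·8.2·73.0) = 34.6006 m/s = 124.6 km/h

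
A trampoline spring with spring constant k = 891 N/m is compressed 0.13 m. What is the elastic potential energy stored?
PE = ½kx² = ½(891)(0.13)² = 7.529 J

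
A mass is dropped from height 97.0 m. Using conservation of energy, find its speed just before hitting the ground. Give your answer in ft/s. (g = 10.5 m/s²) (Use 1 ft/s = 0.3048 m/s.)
mgh = ½mv² ⇒ v = √(2gh) = √(2·10.5·97.0) = 45.1331 m/s = 148.1 ft/s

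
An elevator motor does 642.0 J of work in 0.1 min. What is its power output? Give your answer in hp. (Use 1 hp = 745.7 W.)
Convert to SI: W = 642.0 J, t = 6.0 s
P = W/t = 642.0/6.0 = 107.0 W = 0.1435 hp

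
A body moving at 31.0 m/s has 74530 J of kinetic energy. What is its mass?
m = 2·KE/v² = 2·74530/(31.0)² = 155.1 kg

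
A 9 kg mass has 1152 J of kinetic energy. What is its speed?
v = √(2·KE/m) = √(2·1152/9) = 16.0 m/s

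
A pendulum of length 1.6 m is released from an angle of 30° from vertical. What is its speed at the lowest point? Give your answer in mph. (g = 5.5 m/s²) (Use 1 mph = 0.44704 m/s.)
h = L(1 − cosθ) = 1.6(1 − cos30°) = 0.214359 m
v = √(2gh) = √(2·5.5·0.214359) = 1.53556 m/s = 3.435 mph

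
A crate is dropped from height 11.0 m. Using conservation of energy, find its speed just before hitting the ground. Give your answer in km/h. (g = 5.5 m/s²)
mgh = ½mv² ⇒ v = √(2gh) = √(2·5.5·11.0) = 11.0 m/s = 39.6 km/h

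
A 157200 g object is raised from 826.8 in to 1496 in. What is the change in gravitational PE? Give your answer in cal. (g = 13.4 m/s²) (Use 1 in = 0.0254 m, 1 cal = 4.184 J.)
Convert to SI: m = 157.2 kg, Δh = 16.9977 m
ΔPE = mgΔh = (157.2)(13.4)(16.9977) = 35805.3 J = 8558 cal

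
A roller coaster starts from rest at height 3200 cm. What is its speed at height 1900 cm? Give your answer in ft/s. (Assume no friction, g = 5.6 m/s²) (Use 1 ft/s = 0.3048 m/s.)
Convert to SI: h₁−h₂ = 13.0 m
mgh₁ = mgh₂ + ½mv² ⇒ v = √(2g(h₁−h₂)) = √(2·5.6·13.0) = 12.0665 m/s = 39.59 ft/s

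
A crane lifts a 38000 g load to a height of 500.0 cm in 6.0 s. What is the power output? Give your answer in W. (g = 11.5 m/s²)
Convert to SI: m = 38.0 kg, h = 5.0 m, t = 6.0 s
P = mgh/t = (38.0)(11.5)(5.0)/6.0 = 364.2 W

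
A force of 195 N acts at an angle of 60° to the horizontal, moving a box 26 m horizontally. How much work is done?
W = F·d·cosθ = (195)(26)cos(60°) = 2535 J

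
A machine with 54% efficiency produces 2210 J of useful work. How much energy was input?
W_in = W_out/η = 2210/0.54 = 4093 J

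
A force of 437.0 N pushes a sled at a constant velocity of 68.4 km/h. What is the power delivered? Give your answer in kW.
Convert to SI: F = 437.0 N, v = 19.0 m/s
P = Fv = (437.0)(19.0) = 8303.0 W = 8.303 kW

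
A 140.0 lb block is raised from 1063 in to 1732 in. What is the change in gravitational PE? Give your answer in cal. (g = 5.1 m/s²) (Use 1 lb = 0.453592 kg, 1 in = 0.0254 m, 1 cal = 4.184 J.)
Convert to SI: m = 63.5029 kg, Δh = 16.9926 m
ΔPE = mgΔh = (63.5029)(5.1)(16.9926) = 5503.3 J = 1315 cal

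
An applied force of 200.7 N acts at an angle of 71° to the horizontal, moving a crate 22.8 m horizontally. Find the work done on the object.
W = F·d·cosθ = (200.7)(22.8)cos(71°) = 1490 J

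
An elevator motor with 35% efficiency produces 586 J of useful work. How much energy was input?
W_in = W_out/η = 586/0.35 = 1674 J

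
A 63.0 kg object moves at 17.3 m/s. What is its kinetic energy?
KE = ½mv² = ½(63.0)(17.3)² = 9428 J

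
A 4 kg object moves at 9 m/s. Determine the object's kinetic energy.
KE = ½mv² = ½(4)(9)² = 162.0 J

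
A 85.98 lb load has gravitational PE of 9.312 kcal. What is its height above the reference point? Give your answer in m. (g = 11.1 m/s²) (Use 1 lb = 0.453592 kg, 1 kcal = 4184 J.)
Convert to SI: m = 38.9998 kg, PE = 38961.4 J
h = PE/(mg) = 38961.4/(38.9998·11.1) = 90.0 m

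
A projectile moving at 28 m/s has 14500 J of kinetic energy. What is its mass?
m = 2·KE/v² = 2·14500/(28)² = 36.99 kg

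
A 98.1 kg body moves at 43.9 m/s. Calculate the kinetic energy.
KE = ½mv² = ½(98.1)(43.9)² = 94530 J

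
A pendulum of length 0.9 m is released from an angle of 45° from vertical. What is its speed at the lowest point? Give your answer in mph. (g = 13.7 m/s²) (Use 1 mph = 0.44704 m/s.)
h = L(1 − cosθ) = 0.9(1 − cos45°) = 0.263604 m
v = √(2gh) = √(2·13.7·0.263604) = 2.68752 m/s = 6.012 mph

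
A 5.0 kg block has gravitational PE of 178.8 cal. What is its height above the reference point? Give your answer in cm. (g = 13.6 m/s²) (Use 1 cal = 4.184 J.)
Convert to SI: m = 5.0 kg, PE = 748.099 J
h = PE/(mg) = 748.099/(5.0·13.6) = 11.0015 m = 1100 cm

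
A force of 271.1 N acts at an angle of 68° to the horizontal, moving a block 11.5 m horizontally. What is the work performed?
W = F·d·cosθ = (271.1)(11.5)cos(68°) = 1168 J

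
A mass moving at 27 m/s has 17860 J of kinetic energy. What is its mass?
m = 2·KE/v² = 2·17860/(27)² = 49.0 kg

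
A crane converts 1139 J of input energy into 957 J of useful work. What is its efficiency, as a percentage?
η = W_out/W_in = 957/1139 = 84.02%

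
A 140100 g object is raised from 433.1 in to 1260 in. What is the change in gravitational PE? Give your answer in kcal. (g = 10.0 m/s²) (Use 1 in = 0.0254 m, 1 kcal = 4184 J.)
Convert to SI: m = 140.1 kg, Δh = 21.0033 m
ΔPE = mgΔh = (140.1)(10.0)(21.0033) = 29425.6 J = 7.033 kcal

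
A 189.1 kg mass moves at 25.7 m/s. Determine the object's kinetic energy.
KE = ½mv² = ½(189.1)(25.7)² = 62450 J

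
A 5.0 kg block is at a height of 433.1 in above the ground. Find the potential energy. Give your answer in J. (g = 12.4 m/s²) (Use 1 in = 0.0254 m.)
Convert to SI: m = 5.0 kg, h = 11.0007 m
PE = mgh = (5.0)(12.4)(11.0007) = 682.0 J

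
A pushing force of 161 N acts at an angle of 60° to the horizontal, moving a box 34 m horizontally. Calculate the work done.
W = F·d·cosθ = (161)(34)cos(60°) = 2737 J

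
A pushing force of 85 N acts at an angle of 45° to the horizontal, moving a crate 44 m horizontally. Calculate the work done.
W = F·d·cosθ = (85)(44)cos(45°) = 2645 J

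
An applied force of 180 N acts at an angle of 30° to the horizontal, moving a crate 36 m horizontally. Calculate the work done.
W = F·d·cosθ = (180)(36)cos(30°) = 5612 J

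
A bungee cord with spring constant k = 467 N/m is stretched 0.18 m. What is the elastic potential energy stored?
PE = ½kx² = ½(467)(0.18)² = 7.565 J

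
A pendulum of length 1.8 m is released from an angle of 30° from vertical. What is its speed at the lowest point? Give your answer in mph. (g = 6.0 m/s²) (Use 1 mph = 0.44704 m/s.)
h = L(1 − cosθ) = 1.8(1 − cos30°) = 0.241154 m
v = √(2gh) = √(2·6.0·0.241154) = 1.70113 m/s = 3.805 mph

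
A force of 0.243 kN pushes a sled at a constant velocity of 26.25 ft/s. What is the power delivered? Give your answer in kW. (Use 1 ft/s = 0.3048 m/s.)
Convert to SI: F = 243.0 N, v = 8.001 m/s
P = Fv = (243.0)(8.001) = 1944.24 W = 1.944 kW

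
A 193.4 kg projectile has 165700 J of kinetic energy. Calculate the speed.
v = √(2·KE/m) = √(2·165700/193.4) = 41.4 m/s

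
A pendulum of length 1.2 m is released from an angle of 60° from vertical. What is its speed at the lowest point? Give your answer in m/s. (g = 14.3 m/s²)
h = L(1 − cosθ) = 1.2(1 − cos60°) = 0.6 m
v = √(2gh) = √(2·14.3·0.6) = 4.142 m/s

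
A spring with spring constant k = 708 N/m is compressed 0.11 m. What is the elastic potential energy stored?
PE = ½kx² = ½(708)(0.11)² = 4.283 J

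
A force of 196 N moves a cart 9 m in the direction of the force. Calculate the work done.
W = F·d = (196)(9) = 1764 J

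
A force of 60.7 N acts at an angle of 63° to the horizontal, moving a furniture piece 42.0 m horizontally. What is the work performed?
W = F·d·cosθ = (60.7)(42.0)cos(63°) = 1157 J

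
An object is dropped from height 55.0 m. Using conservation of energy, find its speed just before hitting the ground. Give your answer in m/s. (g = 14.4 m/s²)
mgh = ½mv² ⇒ v = √(2gh) = √(2·14.4·55.0) = 39.8 m/s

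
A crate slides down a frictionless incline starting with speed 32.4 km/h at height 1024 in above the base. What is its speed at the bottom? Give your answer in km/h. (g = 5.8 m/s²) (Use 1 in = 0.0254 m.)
Convert to SI: v₀ = 9.0 m/s, h = 26.0096 m
½mv₀² + mgh = ½mv² ⇒ v = √(v₀² + 2gh) = √(9.0² + 2·5.8·26.0096) = 19.563 m/s = 70.43 km/h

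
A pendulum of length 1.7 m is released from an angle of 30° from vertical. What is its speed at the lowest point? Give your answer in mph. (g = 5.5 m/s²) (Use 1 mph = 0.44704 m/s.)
h = L(1 − cosθ) = 1.7(1 − cos30°) = 0.227757 m
v = √(2gh) = √(2·5.5·0.227757) = 1.58282 m/s = 3.541 mph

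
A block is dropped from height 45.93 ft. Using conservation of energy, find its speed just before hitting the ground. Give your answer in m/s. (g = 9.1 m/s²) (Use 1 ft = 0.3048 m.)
Convert to SI: h = 13.9995 m
mgh = ½mv² ⇒ v = √(2gh) = √(2·9.1·13.9995) = 15.96 m/s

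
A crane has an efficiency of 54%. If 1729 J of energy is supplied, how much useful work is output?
W_out = η·W_in = 0.54·1729 = 933.66 J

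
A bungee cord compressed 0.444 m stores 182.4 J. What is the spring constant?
k = 2·PE/x² = 2·182.4/(0.444)² = 1850 N/m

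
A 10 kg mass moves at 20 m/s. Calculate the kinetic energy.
KE = ½mv² = ½(10)(20)² = 2000.0 J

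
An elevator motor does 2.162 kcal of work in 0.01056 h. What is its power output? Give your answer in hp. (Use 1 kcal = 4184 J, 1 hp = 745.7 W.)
Convert to SI: W = 9045.81 J, t = 38.016 s
P = W/t = 9045.81/38.016 = 237.947 W = 0.3191 hp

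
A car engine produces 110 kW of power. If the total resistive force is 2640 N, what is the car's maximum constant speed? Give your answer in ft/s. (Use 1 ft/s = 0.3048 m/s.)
P = Fv ⇒ v = P/F = 110000 W/2640.0 N = 41.6667 m/s = 136.7 ft/s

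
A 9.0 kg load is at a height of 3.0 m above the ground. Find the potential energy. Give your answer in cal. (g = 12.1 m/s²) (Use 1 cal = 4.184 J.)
PE = mgh = (9.0)(12.1)(3.0) = 326.7 J = 78.08 cal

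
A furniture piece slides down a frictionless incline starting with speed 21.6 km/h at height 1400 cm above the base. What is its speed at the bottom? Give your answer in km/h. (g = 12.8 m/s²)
Convert to SI: v₀ = 6.0 m/s, h = 14.0 m
½mv₀² + mgh = ½mv² ⇒ v = √(v₀² + 2gh) = √(6.0² + 2·12.8·14.0) = 19.8595 m/s = 71.49 km/h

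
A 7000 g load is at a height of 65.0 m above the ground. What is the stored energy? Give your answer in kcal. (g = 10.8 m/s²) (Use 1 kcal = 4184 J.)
Convert to SI: m = 7.0 kg, h = 65.0 m
PE = mgh = (7.0)(10.8)(65.0) = 4914.0 J = 1.174 kcal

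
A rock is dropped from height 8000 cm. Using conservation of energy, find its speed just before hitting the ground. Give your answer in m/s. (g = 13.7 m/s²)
Convert to SI: h = 80.0 m
mgh = ½mv² ⇒ v = √(2gh) = √(2·13.7·80.0) = 46.82 m/s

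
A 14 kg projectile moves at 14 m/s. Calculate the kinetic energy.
KE = ½mv² = ½(14)(14)² = 1372.0 J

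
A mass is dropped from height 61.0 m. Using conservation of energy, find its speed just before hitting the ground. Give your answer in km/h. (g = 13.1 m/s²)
mgh = ½mv² ⇒ v = √(2gh) = √(2·13.1·61.0) = 39.9775 m/s = 143.9 km/h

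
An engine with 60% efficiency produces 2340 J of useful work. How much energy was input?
W_in = W_out/η = 2340/0.6 = 3900 J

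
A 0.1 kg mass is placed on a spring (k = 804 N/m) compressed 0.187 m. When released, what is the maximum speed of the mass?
½kx² = ½mv² ⇒ v = x√(k/m) = (0.187)√(804/0.1) = 16.77 m/s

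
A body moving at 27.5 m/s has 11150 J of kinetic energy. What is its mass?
m = 2·KE/v² = 2·11150/(27.5)² = 29.49 kg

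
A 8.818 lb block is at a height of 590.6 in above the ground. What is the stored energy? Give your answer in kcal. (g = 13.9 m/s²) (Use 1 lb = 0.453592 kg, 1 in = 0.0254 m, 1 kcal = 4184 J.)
Convert to SI: m = 3.99977 kg, h = 15.0012 m
PE = mgh = (3.99977)(13.9)(15.0012) = 834.022 J = 0.1993 kcal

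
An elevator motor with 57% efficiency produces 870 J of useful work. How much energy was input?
W_in = W_out/η = 870/0.57 = 1526 J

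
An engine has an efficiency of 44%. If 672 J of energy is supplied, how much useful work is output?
W_out = η·W_in = 0.44·672 = 295.68 J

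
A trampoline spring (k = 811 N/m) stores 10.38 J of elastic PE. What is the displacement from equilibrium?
x = √(2·PE/k) = √(2·10.38/811) = 0.16 m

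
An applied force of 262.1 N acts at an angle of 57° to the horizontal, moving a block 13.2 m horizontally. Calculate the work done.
W = F·d·cosθ = (262.1)(13.2)cos(57°) = 1884 J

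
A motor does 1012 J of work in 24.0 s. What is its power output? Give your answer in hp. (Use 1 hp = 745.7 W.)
P = W/t = 1012.0/24.0 = 42.1667 W = 0.05655 hp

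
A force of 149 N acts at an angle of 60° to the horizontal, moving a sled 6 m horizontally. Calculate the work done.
W = F·d·cosθ = (149)(6)cos(60°) = 447.0 J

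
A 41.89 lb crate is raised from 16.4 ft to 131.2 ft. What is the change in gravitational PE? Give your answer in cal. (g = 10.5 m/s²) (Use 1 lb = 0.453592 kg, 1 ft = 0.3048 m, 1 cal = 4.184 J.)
Convert to SI: m = 19.001 kg, Δh = 34.991 m
ΔPE = mgΔh = (19.001)(10.5)(34.991) = 6981.07 J = 1669 cal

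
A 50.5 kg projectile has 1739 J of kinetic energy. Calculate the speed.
v = √(2·KE/m) = √(2·1739/50.5) = 8.299 m/s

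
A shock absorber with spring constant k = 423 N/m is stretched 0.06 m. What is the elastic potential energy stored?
PE = ½kx² = ½(423)(0.06)² = 0.7614 J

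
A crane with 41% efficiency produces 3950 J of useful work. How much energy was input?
W_in = W_out/η = 3950/0.41 = 9634 J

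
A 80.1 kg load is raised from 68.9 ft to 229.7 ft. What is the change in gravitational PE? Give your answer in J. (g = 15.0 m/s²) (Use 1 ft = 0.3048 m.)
Convert to SI: m = 80.1 kg, Δh = 49.0118 m
ΔPE = mgΔh = (80.1)(15.0)(49.0118) = 58890 J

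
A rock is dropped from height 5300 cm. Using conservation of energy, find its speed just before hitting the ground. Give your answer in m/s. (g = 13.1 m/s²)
Convert to SI: h = 53.0 m
mgh = ½mv² ⇒ v = √(2gh) = √(2·13.1·53.0) = 37.26 m/s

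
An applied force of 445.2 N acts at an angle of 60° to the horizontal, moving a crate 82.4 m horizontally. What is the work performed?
W = F·d·cosθ = (445.2)(82.4)cos(60°) = 18340 J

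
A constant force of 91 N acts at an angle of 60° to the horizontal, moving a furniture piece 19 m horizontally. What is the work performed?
W = F·d·cosθ = (91)(19)cos(60°) = 864.5 J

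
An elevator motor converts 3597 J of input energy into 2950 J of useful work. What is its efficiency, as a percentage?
η = W_out/W_in = 2950/3597 = 82.01%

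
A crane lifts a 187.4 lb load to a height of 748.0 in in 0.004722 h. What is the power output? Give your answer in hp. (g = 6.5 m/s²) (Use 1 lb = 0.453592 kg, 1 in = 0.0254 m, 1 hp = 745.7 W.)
Convert to SI: m = 85.0031 kg, h = 18.9992 m, t = 16.9992 s
P = mgh/t = (85.0031)(6.5)(18.9992)/16.9992 = 617.526 W = 0.8281 hp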